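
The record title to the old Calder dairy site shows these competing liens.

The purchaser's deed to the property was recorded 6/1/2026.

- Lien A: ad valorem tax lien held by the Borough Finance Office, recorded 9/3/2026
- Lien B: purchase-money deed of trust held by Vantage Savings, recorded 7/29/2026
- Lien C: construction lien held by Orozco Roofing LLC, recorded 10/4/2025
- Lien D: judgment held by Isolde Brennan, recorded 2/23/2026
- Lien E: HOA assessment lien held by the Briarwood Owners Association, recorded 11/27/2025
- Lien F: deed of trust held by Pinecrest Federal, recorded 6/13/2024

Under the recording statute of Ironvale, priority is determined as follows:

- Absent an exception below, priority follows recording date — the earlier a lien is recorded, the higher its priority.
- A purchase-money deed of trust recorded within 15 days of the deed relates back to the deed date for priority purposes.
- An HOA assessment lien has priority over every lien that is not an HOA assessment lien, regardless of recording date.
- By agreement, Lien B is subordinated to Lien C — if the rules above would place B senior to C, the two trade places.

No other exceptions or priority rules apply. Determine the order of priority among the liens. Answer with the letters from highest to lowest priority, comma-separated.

Effective dates: B missed the 15-day window (58 days after the deed), so its recording date stands.
E, as an HOA assessment lien, has superpriority and ranks first.
Among the remaining liens, by effective date: F (6/13/2024), C (10/4/2025), D (2/23/2026), B (7/29/2026), A (9/3/2026).
B already ranks below C; the subordination has no effect.

E, F, C, D, B, A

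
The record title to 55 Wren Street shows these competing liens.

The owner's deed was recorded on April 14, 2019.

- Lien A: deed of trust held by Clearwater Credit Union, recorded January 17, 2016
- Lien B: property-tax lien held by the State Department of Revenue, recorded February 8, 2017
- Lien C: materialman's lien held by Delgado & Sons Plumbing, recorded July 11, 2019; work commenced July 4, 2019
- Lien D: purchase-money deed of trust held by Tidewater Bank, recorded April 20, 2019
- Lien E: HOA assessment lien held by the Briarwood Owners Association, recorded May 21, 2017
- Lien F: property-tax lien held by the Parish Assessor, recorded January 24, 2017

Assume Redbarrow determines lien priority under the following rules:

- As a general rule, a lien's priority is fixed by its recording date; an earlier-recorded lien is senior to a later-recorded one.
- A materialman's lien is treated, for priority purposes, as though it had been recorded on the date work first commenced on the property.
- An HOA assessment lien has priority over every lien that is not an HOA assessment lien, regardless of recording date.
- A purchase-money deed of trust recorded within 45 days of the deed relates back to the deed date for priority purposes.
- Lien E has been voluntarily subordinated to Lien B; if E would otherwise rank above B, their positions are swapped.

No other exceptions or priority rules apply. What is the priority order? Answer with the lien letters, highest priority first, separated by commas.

First, effective dates: C is treated as recorded July 4, 2019, the work-commencement date; D was recorded within the 45-day window, so its effective date is the deed date April 14, 2019.
As an HOA assessment lien, E is senior to every other lien.
Remaining liens by effective date: A (January 17, 2016), F (January 24, 2017), B (February 8, 2017), D (April 14, 2019), C (July 4, 2019).
The subordination applies — E was senior to B — so E and B swap.

B, A, F, E, D, C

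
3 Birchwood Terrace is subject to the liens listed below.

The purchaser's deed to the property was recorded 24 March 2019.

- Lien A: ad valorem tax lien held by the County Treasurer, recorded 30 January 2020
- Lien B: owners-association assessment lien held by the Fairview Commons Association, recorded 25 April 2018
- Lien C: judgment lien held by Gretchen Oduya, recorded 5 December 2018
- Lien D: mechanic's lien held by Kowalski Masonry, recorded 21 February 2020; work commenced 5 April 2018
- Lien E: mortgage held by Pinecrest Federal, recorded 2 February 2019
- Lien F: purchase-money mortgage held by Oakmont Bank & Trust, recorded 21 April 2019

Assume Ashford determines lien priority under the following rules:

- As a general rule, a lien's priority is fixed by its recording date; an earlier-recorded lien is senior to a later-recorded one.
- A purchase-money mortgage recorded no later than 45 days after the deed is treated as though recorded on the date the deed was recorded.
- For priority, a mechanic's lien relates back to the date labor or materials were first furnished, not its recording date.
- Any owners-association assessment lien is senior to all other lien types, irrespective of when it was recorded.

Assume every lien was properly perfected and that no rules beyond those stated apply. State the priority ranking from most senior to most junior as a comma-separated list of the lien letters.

B, D, C, E, F, A

Effective dates: D is treated as recorded 5 April 2018, the work-commencement date; F's effective date is the deed date, 24 March 2019.
B, as an owners-association assessment lien, has superpriority and ranks first.
Remaining liens by effective date: D (5 April 2018), C (5 December 2018), E (2 February 2019), F (24 March 2019), A (30 January 2020).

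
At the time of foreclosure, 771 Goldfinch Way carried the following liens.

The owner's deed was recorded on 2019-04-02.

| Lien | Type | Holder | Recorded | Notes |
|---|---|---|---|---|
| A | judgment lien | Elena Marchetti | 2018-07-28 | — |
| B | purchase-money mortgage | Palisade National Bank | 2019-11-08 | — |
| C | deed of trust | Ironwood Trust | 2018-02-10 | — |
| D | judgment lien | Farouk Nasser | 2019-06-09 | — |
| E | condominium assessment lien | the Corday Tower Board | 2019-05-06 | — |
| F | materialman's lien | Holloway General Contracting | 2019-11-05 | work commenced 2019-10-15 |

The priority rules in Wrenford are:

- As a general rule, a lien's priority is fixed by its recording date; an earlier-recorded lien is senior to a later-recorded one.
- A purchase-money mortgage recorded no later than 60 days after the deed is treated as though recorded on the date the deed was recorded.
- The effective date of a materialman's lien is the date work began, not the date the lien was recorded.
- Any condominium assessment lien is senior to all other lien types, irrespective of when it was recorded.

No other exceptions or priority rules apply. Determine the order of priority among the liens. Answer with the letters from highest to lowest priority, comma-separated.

E, C, A, D, F, B

Effective dates after the stated exceptions: B was recorded 220 days after the deed, outside the 60-day window, so it keeps its recording date; F relates back to 2019-10-15 (work commenced).
E is a condominium assessment lien, so it outranks all other liens regardless of date.
Remaining liens by effective date: C (2018-02-10), A (2018-07-28), D (2019-06-09), F (2019-10-15), B (2019-11-08).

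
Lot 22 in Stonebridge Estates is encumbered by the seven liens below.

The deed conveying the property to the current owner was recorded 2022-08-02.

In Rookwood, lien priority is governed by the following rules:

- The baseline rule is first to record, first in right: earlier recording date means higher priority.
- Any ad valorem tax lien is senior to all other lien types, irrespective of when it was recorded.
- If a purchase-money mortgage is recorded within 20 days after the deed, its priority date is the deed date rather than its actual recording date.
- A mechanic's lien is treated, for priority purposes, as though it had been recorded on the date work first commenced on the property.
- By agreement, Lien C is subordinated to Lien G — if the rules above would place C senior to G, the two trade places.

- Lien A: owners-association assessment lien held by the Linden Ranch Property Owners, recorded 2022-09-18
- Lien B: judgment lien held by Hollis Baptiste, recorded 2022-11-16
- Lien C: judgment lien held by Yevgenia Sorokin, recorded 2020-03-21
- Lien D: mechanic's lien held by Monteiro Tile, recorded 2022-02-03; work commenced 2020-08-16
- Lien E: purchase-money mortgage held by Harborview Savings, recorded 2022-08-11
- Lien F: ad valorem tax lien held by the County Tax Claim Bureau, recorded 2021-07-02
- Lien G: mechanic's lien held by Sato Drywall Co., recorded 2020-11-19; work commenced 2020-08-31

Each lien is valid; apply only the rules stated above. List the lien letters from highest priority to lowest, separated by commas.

F, G, D, C, E, A, B

Effective dates: D relates back to 2020-08-16 (work commenced); E's effective date is the deed date, 2022-08-02; G's effective date is 2020-08-31, when work began.
F is an ad valorem tax lien and takes priority over every other lien.
The other liens, earliest effective date first: C (2020-03-21), D (2020-08-16), G (2020-08-31), E (2022-08-02), A (2022-09-18), B (2022-11-16).
C is senior to G before the subordination, so the two trade places.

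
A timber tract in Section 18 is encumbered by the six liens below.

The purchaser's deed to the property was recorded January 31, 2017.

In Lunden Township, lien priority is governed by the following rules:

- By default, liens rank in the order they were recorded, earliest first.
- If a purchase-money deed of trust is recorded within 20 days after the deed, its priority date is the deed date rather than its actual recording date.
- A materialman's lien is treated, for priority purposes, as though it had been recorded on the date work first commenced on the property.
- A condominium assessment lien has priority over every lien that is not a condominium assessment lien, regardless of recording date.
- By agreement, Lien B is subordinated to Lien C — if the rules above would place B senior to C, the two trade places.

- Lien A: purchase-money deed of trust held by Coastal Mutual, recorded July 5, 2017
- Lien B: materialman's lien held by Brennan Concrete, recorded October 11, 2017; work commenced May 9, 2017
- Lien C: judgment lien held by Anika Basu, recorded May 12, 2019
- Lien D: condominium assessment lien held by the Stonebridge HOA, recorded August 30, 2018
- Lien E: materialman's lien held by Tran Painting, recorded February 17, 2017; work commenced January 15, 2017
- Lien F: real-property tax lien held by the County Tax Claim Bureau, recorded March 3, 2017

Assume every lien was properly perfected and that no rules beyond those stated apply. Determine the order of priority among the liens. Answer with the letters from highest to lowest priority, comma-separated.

First, effective dates: A was recorded 155 days after the deed, outside the 20-day window, so it keeps its recording date; B relates back to May 9, 2017 (work commenced); E's effective date is January 15, 2017, when work began.
As a condominium assessment lien, D is senior to every other lien.
The other liens, earliest effective date first: E (January 15, 2017), F (March 3, 2017), B (May 9, 2017), A (July 5, 2017), C (May 12, 2019).
Because B would otherwise rank above C, the subordination swaps them.

D, E, F, C, A, B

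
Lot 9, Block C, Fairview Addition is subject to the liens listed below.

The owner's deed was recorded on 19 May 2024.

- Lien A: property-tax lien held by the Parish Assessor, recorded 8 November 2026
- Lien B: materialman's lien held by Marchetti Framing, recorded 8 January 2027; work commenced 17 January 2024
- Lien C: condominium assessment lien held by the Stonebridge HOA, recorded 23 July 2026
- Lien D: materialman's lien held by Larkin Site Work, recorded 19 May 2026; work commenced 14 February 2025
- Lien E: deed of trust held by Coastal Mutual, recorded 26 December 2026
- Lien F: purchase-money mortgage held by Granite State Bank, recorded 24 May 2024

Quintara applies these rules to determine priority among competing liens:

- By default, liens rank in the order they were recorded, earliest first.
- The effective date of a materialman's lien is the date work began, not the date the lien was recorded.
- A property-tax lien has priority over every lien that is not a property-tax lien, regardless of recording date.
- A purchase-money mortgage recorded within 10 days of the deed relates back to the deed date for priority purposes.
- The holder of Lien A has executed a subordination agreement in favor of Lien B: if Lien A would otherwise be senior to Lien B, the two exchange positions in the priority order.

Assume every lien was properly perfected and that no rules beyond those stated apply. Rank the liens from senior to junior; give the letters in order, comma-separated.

B, A, F, D, C, E

Effective dates after the stated exceptions: B is treated as recorded 17 January 2024, the work-commencement date; D's effective date is 14 February 2025, when work began; F relates back to the deed date 19 May 2024.
A is a property-tax lien and takes priority over every other lien.
The other liens, earliest effective date first: B (17 January 2024), F (19 May 2024), D (14 February 2025), C (23 July 2026), E (26 December 2026).
A would otherwise be senior to B, so under the subordination agreement A and B exchange positions.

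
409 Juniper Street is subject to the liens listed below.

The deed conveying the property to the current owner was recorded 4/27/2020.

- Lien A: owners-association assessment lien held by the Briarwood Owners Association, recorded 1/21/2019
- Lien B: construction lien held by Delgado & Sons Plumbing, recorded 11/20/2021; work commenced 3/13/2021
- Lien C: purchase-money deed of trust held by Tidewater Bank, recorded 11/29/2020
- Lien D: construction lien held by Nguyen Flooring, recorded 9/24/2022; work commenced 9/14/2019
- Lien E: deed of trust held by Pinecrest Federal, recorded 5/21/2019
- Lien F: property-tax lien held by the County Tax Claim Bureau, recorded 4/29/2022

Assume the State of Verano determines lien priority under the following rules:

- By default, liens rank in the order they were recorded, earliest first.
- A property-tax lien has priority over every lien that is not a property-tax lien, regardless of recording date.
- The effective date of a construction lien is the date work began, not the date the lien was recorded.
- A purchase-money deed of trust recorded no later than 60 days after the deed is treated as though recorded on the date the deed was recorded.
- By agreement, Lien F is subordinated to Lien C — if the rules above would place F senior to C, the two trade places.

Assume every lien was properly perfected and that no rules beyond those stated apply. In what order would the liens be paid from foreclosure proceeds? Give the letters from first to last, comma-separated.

C, A, E, D, F, B

First, effective dates: B relates back to 3/13/2021 (work commenced); C was recorded 216 days after the deed, outside the 60-day window, so it keeps its recording date; D's effective date is 9/14/2019, when work began.
As a property-tax lien, F is senior to every other lien.
Among the remaining liens, by effective date: A (1/21/2019), E (5/21/2019), D (9/14/2019), C (11/29/2020), B (3/13/2021).
The subordination applies — F was senior to C — so F and C swap.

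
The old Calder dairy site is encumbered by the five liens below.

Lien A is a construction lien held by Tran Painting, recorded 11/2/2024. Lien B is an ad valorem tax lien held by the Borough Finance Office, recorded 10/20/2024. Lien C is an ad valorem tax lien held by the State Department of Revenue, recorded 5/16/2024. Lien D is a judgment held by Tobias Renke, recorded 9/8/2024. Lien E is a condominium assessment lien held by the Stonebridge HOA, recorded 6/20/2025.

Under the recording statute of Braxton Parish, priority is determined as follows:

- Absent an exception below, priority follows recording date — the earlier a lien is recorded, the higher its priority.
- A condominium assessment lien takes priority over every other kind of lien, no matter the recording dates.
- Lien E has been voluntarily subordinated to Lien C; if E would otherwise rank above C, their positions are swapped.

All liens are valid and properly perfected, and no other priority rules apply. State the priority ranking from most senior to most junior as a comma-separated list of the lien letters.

C, E, D, B, A

E, as a condominium assessment lien, has superpriority and ranks first.
Ordering the rest by effective date: C (5/16/2024), D (9/8/2024), B (10/20/2024), A (11/2/2024).
E is senior to C before the subordination, so the two trade places.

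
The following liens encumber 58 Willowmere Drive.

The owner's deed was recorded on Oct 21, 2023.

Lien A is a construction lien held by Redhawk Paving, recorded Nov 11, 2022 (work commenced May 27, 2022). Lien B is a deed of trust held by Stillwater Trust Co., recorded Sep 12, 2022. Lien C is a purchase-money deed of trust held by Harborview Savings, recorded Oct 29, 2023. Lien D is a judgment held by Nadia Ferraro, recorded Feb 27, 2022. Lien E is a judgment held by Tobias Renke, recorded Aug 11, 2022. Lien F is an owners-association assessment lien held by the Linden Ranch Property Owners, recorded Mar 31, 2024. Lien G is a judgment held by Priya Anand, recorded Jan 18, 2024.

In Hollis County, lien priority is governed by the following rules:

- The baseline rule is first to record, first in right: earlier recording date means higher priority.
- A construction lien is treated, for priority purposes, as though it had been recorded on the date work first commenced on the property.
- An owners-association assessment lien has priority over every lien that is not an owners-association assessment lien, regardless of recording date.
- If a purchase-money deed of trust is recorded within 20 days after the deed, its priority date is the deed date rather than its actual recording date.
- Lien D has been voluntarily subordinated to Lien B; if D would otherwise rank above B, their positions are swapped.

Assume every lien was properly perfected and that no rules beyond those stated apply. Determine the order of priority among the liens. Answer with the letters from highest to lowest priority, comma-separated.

F, B, A, E, D, C, G

First, effective dates: A relates back to May 27, 2022 (work commenced); C relates back to the deed date Oct 21, 2023.
F is an owners-association assessment lien, so it outranks all other liens regardless of date.
The other liens, earliest effective date first: D (Feb 27, 2022), A (May 27, 2022), E (Aug 11, 2022), B (Sep 12, 2022), C (Oct 21, 2023), G (Jan 18, 2024).
D is senior to B before the subordination, so the two trade places.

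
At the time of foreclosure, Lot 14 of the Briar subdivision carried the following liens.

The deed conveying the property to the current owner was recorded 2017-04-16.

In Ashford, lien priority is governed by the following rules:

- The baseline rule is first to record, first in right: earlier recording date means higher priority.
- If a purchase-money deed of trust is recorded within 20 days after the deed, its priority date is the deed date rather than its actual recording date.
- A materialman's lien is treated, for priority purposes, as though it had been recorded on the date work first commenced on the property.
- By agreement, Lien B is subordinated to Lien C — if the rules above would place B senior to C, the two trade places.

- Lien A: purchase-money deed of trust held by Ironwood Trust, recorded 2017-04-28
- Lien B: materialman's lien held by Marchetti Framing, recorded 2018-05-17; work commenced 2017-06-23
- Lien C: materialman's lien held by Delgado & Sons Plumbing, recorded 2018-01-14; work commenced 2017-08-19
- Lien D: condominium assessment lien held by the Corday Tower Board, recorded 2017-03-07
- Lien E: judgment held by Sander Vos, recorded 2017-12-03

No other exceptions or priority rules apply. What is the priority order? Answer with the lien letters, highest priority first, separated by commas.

D, A, C, B, E

First, effective dates: A relates back to the deed date 2017-04-16; B's effective date is 2017-06-23, when work began; C relates back to 2017-08-19 (work commenced).
By effective date: D (2017-03-07), A (2017-04-16), B (2017-06-23), C (2017-08-19), E (2017-12-03).
Because B would otherwise rank above C, the subordination swaps them.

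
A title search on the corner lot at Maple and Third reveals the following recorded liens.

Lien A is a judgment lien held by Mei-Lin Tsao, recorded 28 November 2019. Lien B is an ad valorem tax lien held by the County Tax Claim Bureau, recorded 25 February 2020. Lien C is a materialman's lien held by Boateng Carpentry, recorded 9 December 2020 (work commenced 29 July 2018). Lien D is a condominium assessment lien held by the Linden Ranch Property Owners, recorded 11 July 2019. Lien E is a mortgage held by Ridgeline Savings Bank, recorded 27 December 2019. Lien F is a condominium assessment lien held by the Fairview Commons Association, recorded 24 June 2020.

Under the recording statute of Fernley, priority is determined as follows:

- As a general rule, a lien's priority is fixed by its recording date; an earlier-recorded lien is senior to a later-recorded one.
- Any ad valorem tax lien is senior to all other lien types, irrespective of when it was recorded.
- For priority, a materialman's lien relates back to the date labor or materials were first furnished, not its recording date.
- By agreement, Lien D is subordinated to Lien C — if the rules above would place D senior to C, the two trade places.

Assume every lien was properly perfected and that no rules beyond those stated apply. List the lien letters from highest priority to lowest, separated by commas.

Adjusting effective dates: C's effective date is 29 July 2018, when work began.
B is an ad valorem tax lien and takes priority over every other lien.
Among the remaining liens, by effective date: C (29 July 2018), D (11 July 2019), A (28 November 2019), E (27 December 2019), F (24 June 2020).
D is already junior to C, so the subordination agreement changes nothing.

B, C, D, A, E, F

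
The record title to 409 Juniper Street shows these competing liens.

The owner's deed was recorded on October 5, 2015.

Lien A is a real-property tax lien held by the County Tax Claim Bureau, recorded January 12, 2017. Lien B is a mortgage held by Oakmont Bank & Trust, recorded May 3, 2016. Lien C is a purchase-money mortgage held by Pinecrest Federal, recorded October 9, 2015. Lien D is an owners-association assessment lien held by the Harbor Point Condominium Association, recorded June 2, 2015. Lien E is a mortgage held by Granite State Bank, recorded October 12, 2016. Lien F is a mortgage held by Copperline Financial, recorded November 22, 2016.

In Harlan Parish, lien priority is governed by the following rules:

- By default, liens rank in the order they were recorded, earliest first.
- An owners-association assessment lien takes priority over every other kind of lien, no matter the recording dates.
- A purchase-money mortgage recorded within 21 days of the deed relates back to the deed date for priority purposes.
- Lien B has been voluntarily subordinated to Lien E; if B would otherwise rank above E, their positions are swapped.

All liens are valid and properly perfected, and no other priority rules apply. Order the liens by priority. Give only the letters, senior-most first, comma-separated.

D, C, E, B, F, A

Adjusting effective dates: C was recorded within the 21-day window, so its effective date is the deed date October 5, 2015.
As an owners-association assessment lien, D is senior to every other lien.
Ordering the rest by effective date: C (October 5, 2015), B (May 3, 2016), E (October 12, 2016), F (November 22, 2016), A (January 12, 2017).
B is senior to E before the subordination, so the two trade places.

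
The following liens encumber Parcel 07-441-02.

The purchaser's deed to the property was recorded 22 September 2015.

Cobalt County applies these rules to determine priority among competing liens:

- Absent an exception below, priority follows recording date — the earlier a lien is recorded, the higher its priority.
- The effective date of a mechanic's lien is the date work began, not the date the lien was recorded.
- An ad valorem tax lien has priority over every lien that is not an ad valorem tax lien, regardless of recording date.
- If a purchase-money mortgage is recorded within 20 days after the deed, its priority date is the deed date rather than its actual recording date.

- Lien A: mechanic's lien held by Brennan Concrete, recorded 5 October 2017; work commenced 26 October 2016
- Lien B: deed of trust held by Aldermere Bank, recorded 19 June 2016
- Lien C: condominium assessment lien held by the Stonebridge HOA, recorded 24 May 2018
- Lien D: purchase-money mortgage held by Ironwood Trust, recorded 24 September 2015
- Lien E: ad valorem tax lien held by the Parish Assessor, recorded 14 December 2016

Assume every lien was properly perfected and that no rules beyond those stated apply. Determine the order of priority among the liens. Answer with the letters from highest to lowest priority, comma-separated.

E, D, B, A, C

First, effective dates: A relates back to 26 October 2016 (work commenced); D was recorded within the 20-day window, so its effective date is the deed date 22 September 2015.
E is an ad valorem tax lien and takes priority over every other lien.
Remaining liens by effective date: D (22 September 2015), B (19 June 2016), A (26 October 2016), C (24 May 2018).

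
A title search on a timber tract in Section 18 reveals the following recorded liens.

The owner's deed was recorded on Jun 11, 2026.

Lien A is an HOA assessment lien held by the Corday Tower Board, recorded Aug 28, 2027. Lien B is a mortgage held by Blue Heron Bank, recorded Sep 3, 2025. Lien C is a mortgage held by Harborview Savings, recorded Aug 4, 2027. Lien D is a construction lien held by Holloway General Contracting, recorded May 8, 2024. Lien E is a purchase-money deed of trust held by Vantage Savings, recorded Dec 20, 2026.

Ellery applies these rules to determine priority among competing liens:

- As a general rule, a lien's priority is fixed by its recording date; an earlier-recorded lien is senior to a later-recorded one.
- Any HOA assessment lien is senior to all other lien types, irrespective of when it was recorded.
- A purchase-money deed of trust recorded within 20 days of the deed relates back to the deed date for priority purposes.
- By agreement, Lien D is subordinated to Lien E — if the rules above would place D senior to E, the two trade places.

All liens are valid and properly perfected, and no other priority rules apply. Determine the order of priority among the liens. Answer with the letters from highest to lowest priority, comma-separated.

Effective dates after the stated exceptions: E missed the 20-day window (192 days after the deed), so its recording date stands.
A is an HOA assessment lien and takes priority over every other lien.
Ordering the rest by effective date: D (May 8, 2024), B (Sep 3, 2025), E (Dec 20, 2026), C (Aug 4, 2027).
The subordination applies — D was senior to E — so D and E swap.

A, E, B, D, C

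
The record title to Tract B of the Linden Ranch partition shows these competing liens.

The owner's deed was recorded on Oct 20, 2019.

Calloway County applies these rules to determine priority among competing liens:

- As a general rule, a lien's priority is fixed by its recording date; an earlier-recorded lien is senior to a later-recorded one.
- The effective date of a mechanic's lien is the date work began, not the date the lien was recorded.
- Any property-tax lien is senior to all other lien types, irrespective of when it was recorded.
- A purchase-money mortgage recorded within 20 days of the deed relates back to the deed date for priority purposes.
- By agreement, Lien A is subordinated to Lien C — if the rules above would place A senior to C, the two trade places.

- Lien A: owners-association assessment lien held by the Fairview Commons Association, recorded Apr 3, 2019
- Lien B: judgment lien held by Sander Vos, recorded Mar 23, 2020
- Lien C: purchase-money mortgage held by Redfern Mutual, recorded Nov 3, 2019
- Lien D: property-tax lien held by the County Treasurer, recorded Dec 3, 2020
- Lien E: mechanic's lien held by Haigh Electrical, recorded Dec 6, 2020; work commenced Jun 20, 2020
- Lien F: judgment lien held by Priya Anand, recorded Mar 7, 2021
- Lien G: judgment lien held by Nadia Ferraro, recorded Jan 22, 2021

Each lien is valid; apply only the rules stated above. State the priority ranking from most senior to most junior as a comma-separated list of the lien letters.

Adjusting effective dates: C relates back to the deed date Oct 20, 2019; E relates back to Jun 20, 2020 (work commenced).
D is a property-tax lien, so it outranks all other liens regardless of date.
Remaining liens by effective date: A (Apr 3, 2019), C (Oct 20, 2019), B (Mar 23, 2020), E (Jun 20, 2020), G (Jan 22, 2021), F (Mar 7, 2021).
A would otherwise be senior to C, so under the subordination agreement A and C exchange positions.

D, C, A, B, E, G, F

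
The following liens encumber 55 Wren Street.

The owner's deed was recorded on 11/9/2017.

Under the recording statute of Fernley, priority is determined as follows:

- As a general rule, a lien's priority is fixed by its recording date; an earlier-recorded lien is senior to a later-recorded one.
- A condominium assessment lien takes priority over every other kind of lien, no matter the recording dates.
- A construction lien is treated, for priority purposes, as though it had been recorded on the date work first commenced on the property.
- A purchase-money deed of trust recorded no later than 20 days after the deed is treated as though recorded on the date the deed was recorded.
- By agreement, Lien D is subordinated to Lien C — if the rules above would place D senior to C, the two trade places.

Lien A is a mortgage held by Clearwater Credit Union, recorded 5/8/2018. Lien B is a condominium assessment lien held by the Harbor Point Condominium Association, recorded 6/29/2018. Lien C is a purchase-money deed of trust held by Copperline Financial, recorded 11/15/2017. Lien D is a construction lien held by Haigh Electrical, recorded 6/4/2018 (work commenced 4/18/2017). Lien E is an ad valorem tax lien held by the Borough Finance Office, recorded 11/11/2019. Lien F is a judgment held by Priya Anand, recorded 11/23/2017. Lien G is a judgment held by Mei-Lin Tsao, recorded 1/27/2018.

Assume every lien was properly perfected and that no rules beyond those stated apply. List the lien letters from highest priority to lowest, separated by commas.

Effective dates: C's effective date is the deed date, 11/9/2017; D relates back to 4/18/2017 (work commenced).
B, as a condominium assessment lien, has superpriority and ranks first.
Ordering the rest by effective date: D (4/18/2017), C (11/9/2017), F (11/23/2017), G (1/27/2018), A (5/8/2018), E (11/11/2019).
The subordination applies — D was senior to C — so D and C swap.

B, C, D, F, G, A, E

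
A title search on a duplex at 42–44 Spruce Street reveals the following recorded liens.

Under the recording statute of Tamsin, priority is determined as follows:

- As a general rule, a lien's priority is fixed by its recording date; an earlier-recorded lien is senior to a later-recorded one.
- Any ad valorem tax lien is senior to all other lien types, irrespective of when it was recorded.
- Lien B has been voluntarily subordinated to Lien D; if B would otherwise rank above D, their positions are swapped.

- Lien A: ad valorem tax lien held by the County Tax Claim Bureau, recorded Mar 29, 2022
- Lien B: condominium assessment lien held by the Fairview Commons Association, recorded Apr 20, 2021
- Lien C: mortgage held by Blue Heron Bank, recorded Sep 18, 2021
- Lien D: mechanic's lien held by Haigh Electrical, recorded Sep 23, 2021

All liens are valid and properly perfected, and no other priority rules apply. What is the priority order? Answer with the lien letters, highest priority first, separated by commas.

A is an ad valorem tax lien and takes priority over every other lien.
Among the remaining liens, by effective date: B (Apr 20, 2021), C (Sep 18, 2021), D (Sep 23, 2021).
B would otherwise be senior to D, so under the subordination agreement B and D exchange positions.

A, D, C, B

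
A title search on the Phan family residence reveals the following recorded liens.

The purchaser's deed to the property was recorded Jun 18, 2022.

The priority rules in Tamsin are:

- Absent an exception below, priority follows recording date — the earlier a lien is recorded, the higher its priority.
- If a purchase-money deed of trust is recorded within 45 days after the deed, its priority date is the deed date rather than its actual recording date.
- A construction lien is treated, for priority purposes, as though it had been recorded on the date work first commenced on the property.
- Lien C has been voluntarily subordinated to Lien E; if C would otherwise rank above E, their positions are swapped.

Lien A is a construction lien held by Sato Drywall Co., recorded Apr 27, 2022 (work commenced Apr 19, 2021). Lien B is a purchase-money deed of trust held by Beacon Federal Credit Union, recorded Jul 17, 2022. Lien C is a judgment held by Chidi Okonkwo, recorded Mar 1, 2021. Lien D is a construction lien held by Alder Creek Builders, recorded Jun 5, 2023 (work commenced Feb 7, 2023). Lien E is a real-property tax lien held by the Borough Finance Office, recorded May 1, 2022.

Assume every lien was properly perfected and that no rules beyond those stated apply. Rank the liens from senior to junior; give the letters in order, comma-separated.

Effective dates: A is treated as recorded Apr 19, 2021, the work-commencement date; B's effective date is the deed date, Jun 18, 2022; D is treated as recorded Feb 7, 2023, the work-commencement date.
Sorted by effective date: C (Mar 1, 2021), A (Apr 19, 2021), E (May 1, 2022), B (Jun 18, 2022), D (Feb 7, 2023).
The subordination applies — C was senior to E — so C and E swap.

E, A, C, B, D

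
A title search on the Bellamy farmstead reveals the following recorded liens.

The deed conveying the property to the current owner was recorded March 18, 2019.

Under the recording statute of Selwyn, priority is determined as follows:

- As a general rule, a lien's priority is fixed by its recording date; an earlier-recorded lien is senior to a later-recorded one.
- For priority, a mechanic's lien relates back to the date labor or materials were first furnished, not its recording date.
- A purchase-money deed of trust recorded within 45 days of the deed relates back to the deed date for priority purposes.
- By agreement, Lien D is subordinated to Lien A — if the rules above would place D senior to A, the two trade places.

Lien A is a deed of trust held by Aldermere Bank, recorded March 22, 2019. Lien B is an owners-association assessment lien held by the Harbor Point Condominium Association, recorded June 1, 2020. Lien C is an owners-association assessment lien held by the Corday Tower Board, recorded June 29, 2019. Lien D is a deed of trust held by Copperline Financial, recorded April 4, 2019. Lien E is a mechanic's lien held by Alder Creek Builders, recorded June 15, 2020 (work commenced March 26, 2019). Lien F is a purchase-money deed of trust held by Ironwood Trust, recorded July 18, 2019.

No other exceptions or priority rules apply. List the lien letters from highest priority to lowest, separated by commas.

Adjusting effective dates: E's effective date is March 26, 2019, when work began; F missed the 45-day window (122 days after the deed), so its recording date stands.
By effective date: A (March 22, 2019), E (March 26, 2019), D (April 4, 2019), C (June 29, 2019), F (July 18, 2019), B (June 1, 2020).
D already ranks below A; the subordination has no effect.

A, E, D, C, F, B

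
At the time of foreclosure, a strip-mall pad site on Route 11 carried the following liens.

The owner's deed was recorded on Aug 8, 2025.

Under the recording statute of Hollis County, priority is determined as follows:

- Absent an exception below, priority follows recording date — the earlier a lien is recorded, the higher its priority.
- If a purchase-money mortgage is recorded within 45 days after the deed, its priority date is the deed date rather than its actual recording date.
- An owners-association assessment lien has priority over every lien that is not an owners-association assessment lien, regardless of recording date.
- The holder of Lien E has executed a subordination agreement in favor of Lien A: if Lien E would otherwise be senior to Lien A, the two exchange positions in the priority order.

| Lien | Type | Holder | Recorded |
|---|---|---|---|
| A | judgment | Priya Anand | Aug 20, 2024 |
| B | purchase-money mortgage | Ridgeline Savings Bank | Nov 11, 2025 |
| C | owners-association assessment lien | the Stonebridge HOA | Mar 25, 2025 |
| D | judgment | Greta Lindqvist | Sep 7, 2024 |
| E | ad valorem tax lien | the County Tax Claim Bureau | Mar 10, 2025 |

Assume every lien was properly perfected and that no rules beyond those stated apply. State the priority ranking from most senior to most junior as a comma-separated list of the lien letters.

Effective dates: B was recorded 95 days after the deed — beyond 45 days — so no relation-back applies.
C is an owners-association assessment lien and takes priority over every other lien.
Ordering the rest by effective date: A (Aug 20, 2024), D (Sep 7, 2024), E (Mar 10, 2025), B (Nov 11, 2025).
Since E is not senior to A, the subordination leaves the order unchanged.

C, A, D, E, B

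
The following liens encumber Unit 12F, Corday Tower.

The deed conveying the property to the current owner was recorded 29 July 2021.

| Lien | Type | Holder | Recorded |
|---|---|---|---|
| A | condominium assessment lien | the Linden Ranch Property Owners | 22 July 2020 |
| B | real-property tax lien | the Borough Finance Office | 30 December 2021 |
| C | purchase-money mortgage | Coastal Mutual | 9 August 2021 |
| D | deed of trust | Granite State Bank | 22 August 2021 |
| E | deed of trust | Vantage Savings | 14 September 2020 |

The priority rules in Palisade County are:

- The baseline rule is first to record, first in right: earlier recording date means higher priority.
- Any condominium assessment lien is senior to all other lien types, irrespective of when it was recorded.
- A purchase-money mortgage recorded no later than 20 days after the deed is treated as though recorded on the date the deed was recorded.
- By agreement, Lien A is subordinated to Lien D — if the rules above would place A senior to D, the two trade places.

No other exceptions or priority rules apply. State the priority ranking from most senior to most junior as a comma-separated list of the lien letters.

D, E, C, A, B

Adjusting effective dates: C's effective date is the deed date, 29 July 2021.
A is a condominium assessment lien, so it outranks all other liens regardless of date.
Among the remaining liens, by effective date: E (14 September 2020), C (29 July 2021), D (22 August 2021), B (30 December 2021).
A is senior to D before the subordination, so the two trade places.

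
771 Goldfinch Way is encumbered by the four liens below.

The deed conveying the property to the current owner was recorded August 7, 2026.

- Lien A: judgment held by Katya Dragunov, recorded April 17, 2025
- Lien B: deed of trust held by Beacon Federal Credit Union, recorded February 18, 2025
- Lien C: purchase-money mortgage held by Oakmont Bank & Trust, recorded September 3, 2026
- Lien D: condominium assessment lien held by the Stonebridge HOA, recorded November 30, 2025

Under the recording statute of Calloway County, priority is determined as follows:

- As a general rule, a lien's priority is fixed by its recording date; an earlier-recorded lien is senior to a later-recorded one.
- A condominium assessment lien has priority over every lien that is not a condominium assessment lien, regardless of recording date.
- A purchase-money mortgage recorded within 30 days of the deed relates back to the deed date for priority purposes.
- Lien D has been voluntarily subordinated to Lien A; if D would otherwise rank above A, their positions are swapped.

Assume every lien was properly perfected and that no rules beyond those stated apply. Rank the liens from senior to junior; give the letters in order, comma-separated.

A, B, D, C

First, effective dates: C's effective date is the deed date, August 7, 2026.
D is a condominium assessment lien and takes priority over every other lien.
The other liens, earliest effective date first: B (February 18, 2025), A (April 17, 2025), C (August 7, 2026).
The subordination applies — D was senior to A — so D and A swap.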